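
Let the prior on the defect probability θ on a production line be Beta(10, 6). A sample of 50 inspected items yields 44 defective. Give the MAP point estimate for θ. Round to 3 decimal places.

θ̂_MAP = 0.828

Prior: Beta(10, 6).
Data: 44 successes in 50 trials. The binomial likelihood contributes θ^44(1−θ)^6, so the posterior is Beta(10+44, 6+6) = Beta(54, 12).
For Beta(a, b) with a, b > 1 the mode is (a−1)/(a+b−2) = 53/64 ≈ 0.828.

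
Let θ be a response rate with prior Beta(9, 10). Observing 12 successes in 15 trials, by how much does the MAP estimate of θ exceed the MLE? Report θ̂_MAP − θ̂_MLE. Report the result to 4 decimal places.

Posterior is Beta(21, 13); MAP = (21−1)/(34−2) = 20/32 ≈ 0.62500.
MLE ignores the prior: θ̂_MLE = k/n = 12/15 ≈ 0.80000.
Difference = 20/32 − 12/15 = -7/40 ≈ -0.1750.

MAP − MLE = -0.1750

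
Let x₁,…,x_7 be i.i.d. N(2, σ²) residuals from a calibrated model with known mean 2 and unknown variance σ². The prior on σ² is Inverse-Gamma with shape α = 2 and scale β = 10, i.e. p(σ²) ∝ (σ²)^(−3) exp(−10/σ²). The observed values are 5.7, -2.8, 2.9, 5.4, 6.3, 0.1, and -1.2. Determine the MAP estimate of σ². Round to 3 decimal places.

σ̂²_MAP = 7.803

Sum of squared deviations about the known mean: SS = (5.7−2)² + (-2.8−2)² + (2.9−2)² + (5.4−2)² + (6.3−2)² + (0.1−2)² + (-1.2−2)² = 81.44.
The Normal likelihood contributes (σ²)^(−n/2) exp(−SS/(2σ²)), so the posterior is Inverse-Gamma(α + n/2, β + SS/2) = Inverse-Gamma(5.5, 50.72).
The mode of Inverse-Gamma(a, b) is b/(a+1) = 50.72/6.5 ≈ 7.803.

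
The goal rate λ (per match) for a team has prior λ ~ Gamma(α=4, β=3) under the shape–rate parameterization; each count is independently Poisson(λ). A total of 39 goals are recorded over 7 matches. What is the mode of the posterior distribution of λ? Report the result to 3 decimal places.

Σxᵢ = 39, n = 7.
Posterior ∝ λ^3e^(−3λ) · λ^39e^(−7λ) = λ^42e^(−10λ), i.e. Gamma(shape=43, rate=10).
The mode of a Gamma(a, b) with a ≥ 1 (shape–rate) is (a−1)/b = 42/10 ≈ 4.200.

λ̂_MAP = 4.200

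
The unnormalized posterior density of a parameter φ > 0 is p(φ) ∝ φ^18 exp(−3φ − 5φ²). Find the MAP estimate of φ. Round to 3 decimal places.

φ̂_MAP = 1.200

ℓ'(φ) = 18/φ − 3 − 10φ. Setting this to zero and multiplying by φ: 10φ² + 3φ − 18 = 0.
φ = (−3 + √(3² + 4·10·18)) / (2·10) = (−3 + √729) / 20 = (−3 + 27)/20 = 6/5.
ℓ''(φ) = −18/φ² − 10 < 0, confirming a maximum.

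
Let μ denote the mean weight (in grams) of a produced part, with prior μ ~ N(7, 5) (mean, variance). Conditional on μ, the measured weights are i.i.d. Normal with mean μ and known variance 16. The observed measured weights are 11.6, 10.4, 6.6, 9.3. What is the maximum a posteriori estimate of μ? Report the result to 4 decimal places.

n = 4; x̄ = (11.6 + 10.4 + 6.6 + 9.3)/4 = 37.9/4 = 9.475.
For a Normal prior and Normal likelihood with known variance, the posterior is Normal; its mode equals its mean, the precision-weighted average.
Prior precision 1/σ₀² = 1/5 = 0.2; data precision n/σ² = 4/16 = 0.25.
μ̂ = (0.2·7 + 0.25·9.475) / (0.2 + 0.25) = 3.76875/0.45 = 8.3750.

μ̂_MAP = 8.3750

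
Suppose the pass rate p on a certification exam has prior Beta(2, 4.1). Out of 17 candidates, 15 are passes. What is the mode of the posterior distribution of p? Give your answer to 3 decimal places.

Prior: Beta(2, 4.1).
Data: 15 successes in 17 trials. The binomial likelihood contributes p^15(1−p)^2, so the posterior is Beta(2+15, 4.1+2) = Beta(17, 6.1).
For Beta(a, b) with a, b > 1 the mode is (a−1)/(a+b−2) = 16/21.1 ≈ 0.758.

p̂_MAP = 0.758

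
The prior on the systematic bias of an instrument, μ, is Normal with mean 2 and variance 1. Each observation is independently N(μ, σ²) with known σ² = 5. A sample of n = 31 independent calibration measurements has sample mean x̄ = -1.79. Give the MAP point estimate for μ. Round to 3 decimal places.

μ̂_MAP = -1.264

n = 31, x̄ = -1.79.
For a Normal prior and Normal likelihood with known variance, the posterior is Normal; its mode equals its mean, the precision-weighted average.
Prior precision 1/σ₀² = 1/1 = 1; data precision n/σ² = 31/5 = 6.2.
μ̂ = (1·2 + 6.2·(-1.79)) / (1 + 6.2) = (-9.098)/7.2 = -4549/3600 ≈ -1.264.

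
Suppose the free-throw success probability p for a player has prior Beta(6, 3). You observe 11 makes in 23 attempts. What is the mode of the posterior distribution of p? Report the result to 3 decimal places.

Prior: Beta(6, 3).
Data: 11 successes in 23 trials. The binomial likelihood contributes p^11(1−p)^12, so the posterior is Beta(6+11, 3+12) = Beta(17, 15).
For Beta(a, b) with a, b > 1 the mode is (a−1)/(a+b−2) = 16/30 ≈ 0.533.

p̂_MAP = 0.533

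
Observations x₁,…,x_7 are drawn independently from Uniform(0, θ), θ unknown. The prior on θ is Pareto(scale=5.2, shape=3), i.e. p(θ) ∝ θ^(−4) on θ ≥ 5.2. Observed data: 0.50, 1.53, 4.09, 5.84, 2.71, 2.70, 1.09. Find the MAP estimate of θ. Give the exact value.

θ̂_MAP = 5.84

The Uniform(0, θ) likelihood is θ^(−n) for θ ≥ max(xᵢ), zero otherwise. Here max(xᵢ) = 5.84.
Posterior ∝ θ^(−4) · θ^(−7) = θ^(−11) on θ ≥ max(5.2, 5.84) = 5.84.
This density is strictly decreasing in θ, so the posterior mode lies at the lower boundary of the support.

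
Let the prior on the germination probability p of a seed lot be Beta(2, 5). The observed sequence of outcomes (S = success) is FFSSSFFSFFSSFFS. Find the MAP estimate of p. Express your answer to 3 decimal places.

Prior: Beta(2, 5).
Data: 7 successes in 15 trials (from the sequence). The binomial likelihood contributes p^7(1−p)^8, so the posterior is Beta(2+7, 5+8) = Beta(9, 13).
For Beta(a, b) with a, b > 1 the mode is (a−1)/(a+b−2) = 8/20 ≈ 0.400.

p̂_MAP = 0.400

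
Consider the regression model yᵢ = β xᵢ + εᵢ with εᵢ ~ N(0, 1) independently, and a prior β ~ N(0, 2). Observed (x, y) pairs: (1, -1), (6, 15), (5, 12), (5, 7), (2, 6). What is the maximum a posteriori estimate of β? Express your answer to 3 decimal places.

β̂_MAP = 2.142

log p(β | y) = −Σ(yᵢ − βxᵢ)²/(2·1) − β²/(2·2) + const.
Setting the derivative to zero: Σxᵢ(yᵢ − βxᵢ)/1 − β/2 = 0, so β = Σxᵢyᵢ / (Σxᵢ² + σ²/τ²).
Σxᵢyᵢ = 1·(-1) + 6·15 + 5·12 + 5·7 + 2·6 = 196; Σxᵢ² = 91; σ²/τ² = 0.5.
β̂_MAP = 196 / (91 + 0.5) = 196/91.5 ≈ 2.142.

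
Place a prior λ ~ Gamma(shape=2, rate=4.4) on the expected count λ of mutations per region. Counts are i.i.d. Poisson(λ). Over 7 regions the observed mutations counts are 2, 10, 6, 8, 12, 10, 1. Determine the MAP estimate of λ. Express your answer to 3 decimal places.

λ̂_MAP = 4.386

Σxᵢ = 2+10+6+8+12+10+1 = 49, with n = 7.
Posterior ∝ λe^(−4.4λ) · λ^49e^(−7λ) = λ^50e^(−11.4λ), i.e. Gamma(shape=51, rate=11.4).
The mode of a Gamma(a, b) with a ≥ 1 (shape–rate) is (a−1)/b = 50/11.4 ≈ 4.386.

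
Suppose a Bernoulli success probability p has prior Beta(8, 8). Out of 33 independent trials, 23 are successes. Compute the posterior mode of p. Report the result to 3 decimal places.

Prior: Beta(8, 8).
Data: 23 successes in 33 trials. The binomial likelihood contributes p^23(1−p)^10, so the posterior is Beta(8+23, 8+10) = Beta(31, 18).
For Beta(a, b) with a, b > 1 the mode is (a−1)/(a+b−2) = 30/47 ≈ 0.638.

p̂_MAP = 0.638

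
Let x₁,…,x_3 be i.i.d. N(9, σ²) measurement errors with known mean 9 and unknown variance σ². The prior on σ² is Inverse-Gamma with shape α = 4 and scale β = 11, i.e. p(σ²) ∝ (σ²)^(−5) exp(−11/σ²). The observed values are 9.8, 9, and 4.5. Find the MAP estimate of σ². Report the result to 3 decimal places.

Sum of squared deviations about the known mean: SS = (9.8−9)² + (9−9)² + (4.5−9)² = 20.89.
The Normal likelihood contributes (σ²)^(−n/2) exp(−SS/(2σ²)), so the posterior is Inverse-Gamma(α + n/2, β + SS/2) = Inverse-Gamma(5.5, 21.445).
The mode of Inverse-Gamma(a, b) is b/(a+1) = 21.445/6.5 ≈ 3.299.

σ̂²_MAP = 3.299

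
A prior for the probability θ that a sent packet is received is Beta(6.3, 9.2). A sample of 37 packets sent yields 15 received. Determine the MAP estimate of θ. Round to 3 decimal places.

Prior: Beta(6.3, 9.2).
Data: 15 successes in 37 trials. The binomial likelihood contributes θ^15(1−θ)^22, so the posterior is Beta(6.3+15, 9.2+22) = Beta(21.3, 31.2).
For Beta(a, b) with a, b > 1 the mode is (a−1)/(a+b−2) = 20.3/50.5 ≈ 0.402.

θ̂_MAP = 0.402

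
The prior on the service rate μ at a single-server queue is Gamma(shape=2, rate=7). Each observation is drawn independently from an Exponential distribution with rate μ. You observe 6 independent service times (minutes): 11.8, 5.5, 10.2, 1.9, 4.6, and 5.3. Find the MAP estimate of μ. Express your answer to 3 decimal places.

μ̂_MAP = 0.151

The Exponential(rate=μ) likelihood is ∝ μ^n e^(−μΣtᵢ). Here n = 6 and Σtᵢ = 11.8 + 5.5 + 10.2 + 1.9 + 4.6 + 5.3 = 39.3.
Posterior ∝ μe^(−7μ) · μ^6e^(−39.3μ) = μ^7e^(−46.3μ), i.e. Gamma(8, 46.3).
Mode = (a−1)/b = 7/46.3 ≈ 0.151.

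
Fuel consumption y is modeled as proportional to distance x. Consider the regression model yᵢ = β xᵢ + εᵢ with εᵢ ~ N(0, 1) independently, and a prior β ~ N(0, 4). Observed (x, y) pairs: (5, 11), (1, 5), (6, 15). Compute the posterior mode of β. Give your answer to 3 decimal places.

β̂_MAP = 2.410

log p(β | y) = −Σ(yᵢ − βxᵢ)²/(2·1) − β²/(2·4) + const.
Setting the derivative to zero: Σxᵢ(yᵢ − βxᵢ)/1 − β/4 = 0, so β = Σxᵢyᵢ / (Σxᵢ² + σ²/τ²).
Σxᵢyᵢ = 5·11 + 1·5 + 6·15 = 150; Σxᵢ² = 62; σ²/τ² = 0.25.
β̂_MAP = 150 / (62 + 0.25) = 150/62.25 ≈ 2.410.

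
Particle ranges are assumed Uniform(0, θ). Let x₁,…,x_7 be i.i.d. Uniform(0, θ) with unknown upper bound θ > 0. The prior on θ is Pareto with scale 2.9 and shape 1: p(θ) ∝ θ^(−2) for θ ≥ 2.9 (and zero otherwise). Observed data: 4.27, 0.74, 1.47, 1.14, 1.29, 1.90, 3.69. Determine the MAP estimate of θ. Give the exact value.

θ̂_MAP = 4.27

The Uniform(0, θ) likelihood is θ^(−n) for θ ≥ max(xᵢ), zero otherwise. Here max(xᵢ) = 4.27.
Posterior ∝ θ^(−2) · θ^(−7) = θ^(−9) on θ ≥ max(2.9, 4.27) = 4.27.
This density is strictly decreasing in θ, so the posterior mode lies at the lower boundary of the support.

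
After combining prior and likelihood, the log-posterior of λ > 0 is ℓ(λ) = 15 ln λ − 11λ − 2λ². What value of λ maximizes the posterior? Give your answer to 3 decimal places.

λ̂_MAP = 1.000

ℓ'(λ) = 15/λ − 11 − 4λ. Setting this to zero and multiplying by λ: 4λ² + 11λ − 15 = 0.
λ = (−11 + √(11² + 4·4·15)) / (2·4) = (−11 + √361) / 8 = (−11 + 19)/8 = 1.
ℓ''(λ) = −15/λ² − 4 < 0, confirming a maximum.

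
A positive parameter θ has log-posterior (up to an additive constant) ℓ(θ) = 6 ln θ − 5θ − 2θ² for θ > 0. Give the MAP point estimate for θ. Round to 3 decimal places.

ℓ'(θ) = 6/θ − 5 − 4θ. Setting this to zero and multiplying by θ: 4θ² + 5θ − 6 = 0.
θ = (−5 + √(5² + 4·4·6)) / (2·4) = (−5 + √121) / 8 = (−5 + 11)/8 = 3/4.
ℓ''(θ) = −6/θ² − 4 < 0, confirming a maximum.

θ̂_MAP = 0.750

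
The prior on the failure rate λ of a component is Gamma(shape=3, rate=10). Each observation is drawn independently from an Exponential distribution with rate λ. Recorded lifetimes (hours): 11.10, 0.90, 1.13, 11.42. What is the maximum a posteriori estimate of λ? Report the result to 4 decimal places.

The Exponential(rate=λ) likelihood is ∝ λ^n e^(−λΣtᵢ). Here n = 4 and Σtᵢ = 11.10 + 0.90 + 1.13 + 11.42 = 24.55.
Posterior ∝ λ^2e^(−10λ) · λ^4e^(−24.55λ) = λ^6e^(−34.55λ), i.e. Gamma(7, 34.55).
Mode = (a−1)/b = 6/34.55 ≈ 0.1737.

λ̂_MAP = 0.1737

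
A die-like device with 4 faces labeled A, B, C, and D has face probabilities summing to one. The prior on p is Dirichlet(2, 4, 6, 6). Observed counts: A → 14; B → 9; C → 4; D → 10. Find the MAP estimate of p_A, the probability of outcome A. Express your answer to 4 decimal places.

The posterior is Dirichlet(αᵢ + nᵢ) = Dirichlet(16, 13, 10, 16).
For a Dirichlet(a₁,…,a_K) with all aᵢ > 1, the mode has j-th component (aⱼ − 1)/(Σaᵢ − K).
Here Σaᵢ = 55 and K = 4, so p_A = (16 − 1)/(55 − 4) = 15/51 ≈ 0.2941.

MAP estimate of p_A = 0.2941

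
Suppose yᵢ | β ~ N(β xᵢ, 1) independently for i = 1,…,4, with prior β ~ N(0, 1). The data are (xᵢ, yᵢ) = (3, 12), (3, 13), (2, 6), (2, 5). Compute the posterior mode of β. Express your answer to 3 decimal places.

β̂_MAP = 3.593

log p(β | y) = −Σ(yᵢ − βxᵢ)²/(2·1) − β²/(2·1) + const.
Setting the derivative to zero: Σxᵢ(yᵢ − βxᵢ)/1 − β/1 = 0, so β = Σxᵢyᵢ / (Σxᵢ² + σ²/τ²).
Σxᵢyᵢ = 3·12 + 3·13 + 2·6 + 2·5 = 97; Σxᵢ² = 26; σ²/τ² = 1.
β̂_MAP = 97 / (26 + 1) = 97/27 ≈ 3.593.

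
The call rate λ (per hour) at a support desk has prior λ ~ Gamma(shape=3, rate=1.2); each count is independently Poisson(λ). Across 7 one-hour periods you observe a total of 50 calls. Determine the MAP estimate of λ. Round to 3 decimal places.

λ̂_MAP = 6.341

Σxᵢ = 50, n = 7.
Posterior ∝ λ^2e^(−1.2λ) · λ^50e^(−7λ) = λ^52e^(−8.2λ), i.e. Gamma(shape=53, rate=8.2).
The mode of a Gamma(a, b) with a ≥ 1 (shape–rate) is (a−1)/b = 52/8.2 ≈ 6.341.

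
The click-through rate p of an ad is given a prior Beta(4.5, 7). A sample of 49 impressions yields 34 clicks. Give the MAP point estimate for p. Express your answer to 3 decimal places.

Prior: Beta(4.5, 7).
Data: 34 successes in 49 trials. The binomial likelihood contributes p^34(1−p)^15, so the posterior is Beta(4.5+34, 7+15) = Beta(38.5, 22).
For Beta(a, b) with a, b > 1 the mode is (a−1)/(a+b−2) = 37.5/58.5 ≈ 0.641.

p̂_MAP = 0.641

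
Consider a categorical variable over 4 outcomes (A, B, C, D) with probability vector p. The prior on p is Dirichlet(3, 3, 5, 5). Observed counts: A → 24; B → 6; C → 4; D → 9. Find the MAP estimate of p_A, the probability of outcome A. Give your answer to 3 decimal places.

The posterior is Dirichlet(αᵢ + nᵢ) = Dirichlet(27, 9, 9, 14).
For a Dirichlet(a₁,…,a_K) with all aᵢ > 1, the mode has j-th component (aⱼ − 1)/(Σaᵢ − K).
Here Σaᵢ = 59 and K = 4, so p_A = (27 − 1)/(59 − 4) = 26/55 ≈ 0.473.

MAP estimate of p_A = 0.473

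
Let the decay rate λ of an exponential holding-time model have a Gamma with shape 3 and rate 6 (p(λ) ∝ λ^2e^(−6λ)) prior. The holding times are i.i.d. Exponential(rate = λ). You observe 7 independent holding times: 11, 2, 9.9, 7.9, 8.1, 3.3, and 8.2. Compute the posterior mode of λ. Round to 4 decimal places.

λ̂_MAP = 0.1596

The Exponential(rate=λ) likelihood is ∝ λ^n e^(−λΣtᵢ). Here n = 7 and Σtᵢ = 11 + 2 + 9.9 + 7.9 + 8.1 + 3.3 + 8.2 = 50.4.
Posterior ∝ λ^2e^(−6λ) · λ^7e^(−50.4λ) = λ^9e^(−56.4λ), i.e. Gamma(10, 56.4).
Mode = (a−1)/b = 9/56.4 ≈ 0.1596.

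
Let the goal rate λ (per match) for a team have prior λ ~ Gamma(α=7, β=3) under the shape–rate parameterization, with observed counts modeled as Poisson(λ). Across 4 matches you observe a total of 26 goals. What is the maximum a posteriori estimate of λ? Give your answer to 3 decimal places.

Σxᵢ = 26, n = 4.
Posterior ∝ λ^6e^(−3λ) · λ^26e^(−4λ) = λ^32e^(−7λ), i.e. Gamma(shape=33, rate=7).
The mode of a Gamma(a, b) with a ≥ 1 (shape–rate) is (a−1)/b = 32/7 ≈ 4.571.

λ̂_MAP = 4.571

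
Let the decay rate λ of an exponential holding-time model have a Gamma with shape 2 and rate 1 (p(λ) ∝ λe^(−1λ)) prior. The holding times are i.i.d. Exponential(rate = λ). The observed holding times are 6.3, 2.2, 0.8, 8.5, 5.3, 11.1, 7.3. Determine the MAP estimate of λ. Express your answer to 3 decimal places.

The Exponential(rate=λ) likelihood is ∝ λ^n e^(−λΣtᵢ). Here n = 7 and Σtᵢ = 6.3 + 2.2 + 0.8 + 8.5 + 5.3 + 11.1 + 7.3 = 41.5.
Posterior ∝ λe^(−1λ) · λ^7e^(−41.5λ) = λ^8e^(−42.5λ), i.e. Gamma(9, 42.5).
Mode = (a−1)/b = 8/42.5 ≈ 0.188.

λ̂_MAP = 0.188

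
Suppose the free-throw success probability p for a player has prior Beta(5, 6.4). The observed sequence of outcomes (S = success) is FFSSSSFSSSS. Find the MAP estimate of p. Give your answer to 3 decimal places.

Prior: Beta(5, 6.4).
Data: 8 successes in 11 trials (from the sequence). The binomial likelihood contributes p^8(1−p)^3, so the posterior is Beta(5+8, 6.4+3) = Beta(13, 9.4).
For Beta(a, b) with a, b > 1 the mode is (a−1)/(a+b−2) = 12/20.4 ≈ 0.588.

p̂_MAP = 0.588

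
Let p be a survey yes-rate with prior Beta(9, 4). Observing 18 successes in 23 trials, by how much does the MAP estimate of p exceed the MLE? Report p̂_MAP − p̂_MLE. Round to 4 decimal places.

MAP − MLE = -0.0179

Posterior is Beta(27, 9); MAP = (27−1)/(36−2) = 26/34 ≈ 0.76471.
MLE ignores the prior: p̂_MLE = k/n = 18/23 ≈ 0.78261.
Difference = 26/34 − 18/23 = -7/391 ≈ -0.0179.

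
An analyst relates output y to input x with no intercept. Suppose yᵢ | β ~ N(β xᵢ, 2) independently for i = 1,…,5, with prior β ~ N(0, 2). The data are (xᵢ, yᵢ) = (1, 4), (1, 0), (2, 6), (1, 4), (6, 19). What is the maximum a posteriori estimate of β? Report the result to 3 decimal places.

β̂_MAP = 3.045

log p(β | y) = −Σ(yᵢ − βxᵢ)²/(2·2) − β²/(2·2) + const.
Setting the derivative to zero: Σxᵢ(yᵢ − βxᵢ)/2 − β/2 = 0, so β = Σxᵢyᵢ / (Σxᵢ² + σ²/τ²).
Σxᵢyᵢ = 1·4 + 1·0 + 2·6 + 1·4 + 6·19 = 134; Σxᵢ² = 43; σ²/τ² = 1.
β̂_MAP = 134 / (43 + 1) = 134/44 ≈ 3.045.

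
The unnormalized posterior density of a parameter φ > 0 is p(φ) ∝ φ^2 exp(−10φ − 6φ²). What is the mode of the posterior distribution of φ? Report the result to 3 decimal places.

ℓ'(φ) = 2/φ − 10 − 12φ. Setting this to zero and multiplying by φ: 12φ² + 10φ − 2 = 0.
φ = (−10 + √(10² + 4·12·2)) / (2·12) = (−10 + √196) / 24 = (−10 + 14)/24 = 1/6.
ℓ''(φ) = −2/φ² − 12 < 0, confirming a maximum.

φ̂_MAP = 0.167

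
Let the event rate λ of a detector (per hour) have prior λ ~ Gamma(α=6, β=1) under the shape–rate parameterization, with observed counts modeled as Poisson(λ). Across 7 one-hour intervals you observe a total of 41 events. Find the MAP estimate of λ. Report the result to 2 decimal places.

Σxᵢ = 41, n = 7.
Posterior ∝ λ^5e^(−1λ) · λ^41e^(−7λ) = λ^46e^(−8λ), i.e. Gamma(shape=47, rate=8).
The mode of a Gamma(a, b) with a ≥ 1 (shape–rate) is (a−1)/b = 46/8 ≈ 5.75.

λ̂_MAP = 5.75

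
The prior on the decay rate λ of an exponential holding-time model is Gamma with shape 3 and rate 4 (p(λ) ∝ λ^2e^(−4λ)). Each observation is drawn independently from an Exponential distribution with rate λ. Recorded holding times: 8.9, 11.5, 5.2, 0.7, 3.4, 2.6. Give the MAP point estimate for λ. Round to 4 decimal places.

λ̂_MAP = 0.2204

The Exponential(rate=λ) likelihood is ∝ λ^n e^(−λΣtᵢ). Here n = 6 and Σtᵢ = 8.9 + 11.5 + 5.2 + 0.7 + 3.4 + 2.6 = 32.3.
Posterior ∝ λ^2e^(−4λ) · λ^6e^(−32.3λ) = λ^8e^(−36.3λ), i.e. Gamma(9, 36.3).
Mode = (a−1)/b = 8/36.3 ≈ 0.2204.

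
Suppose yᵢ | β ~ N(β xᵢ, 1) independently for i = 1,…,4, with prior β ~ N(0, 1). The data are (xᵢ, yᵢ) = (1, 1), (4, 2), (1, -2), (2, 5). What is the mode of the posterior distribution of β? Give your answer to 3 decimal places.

log p(β | y) = −Σ(yᵢ − βxᵢ)²/(2·1) − β²/(2·1) + const.
Setting the derivative to zero: Σxᵢ(yᵢ − βxᵢ)/1 − β/1 = 0, so β = Σxᵢyᵢ / (Σxᵢ² + σ²/τ²).
Σxᵢyᵢ = 1·1 + 4·2 + 1·(-2) + 2·5 = 17; Σxᵢ² = 22; σ²/τ² = 1.
β̂_MAP = 17 / (22 + 1) = 17/23 ≈ 0.739.

β̂_MAP = 0.739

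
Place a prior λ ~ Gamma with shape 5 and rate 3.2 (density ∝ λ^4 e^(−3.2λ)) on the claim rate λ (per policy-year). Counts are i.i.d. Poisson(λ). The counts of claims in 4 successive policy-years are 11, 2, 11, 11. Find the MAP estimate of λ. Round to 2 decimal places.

Σxᵢ = 11+2+11+11 = 35, with n = 4.
Posterior ∝ λ^4e^(−3.2λ) · λ^35e^(−4λ) = λ^39e^(−7.2λ), i.e. Gamma(shape=40, rate=7.2).
The mode of a Gamma(a, b) with a ≥ 1 (shape–rate) is (a−1)/b = 39/7.2 ≈ 5.42.

λ̂_MAP = 5.42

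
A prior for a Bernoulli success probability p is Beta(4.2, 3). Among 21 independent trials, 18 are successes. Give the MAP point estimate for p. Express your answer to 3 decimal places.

Prior: Beta(4.2, 3).
Data: 18 successes in 21 trials. The binomial likelihood contributes p^18(1−p)^3, so the posterior is Beta(4.2+18, 3+3) = Beta(22.2, 6).
For Beta(a, b) with a, b > 1 the mode is (a−1)/(a+b−2) = 21.2/26.2 ≈ 0.809.

p̂_MAP = 0.809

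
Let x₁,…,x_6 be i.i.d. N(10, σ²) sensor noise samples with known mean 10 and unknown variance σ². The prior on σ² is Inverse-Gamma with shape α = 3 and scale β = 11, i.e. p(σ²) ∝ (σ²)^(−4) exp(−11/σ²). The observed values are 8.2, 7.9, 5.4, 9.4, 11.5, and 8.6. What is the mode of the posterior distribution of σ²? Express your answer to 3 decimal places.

Sum of squared deviations about the known mean: SS = (8.2−10)² + (7.9−10)² + (5.4−10)² + (9.4−10)² + (11.5−10)² + (8.6−10)² = 33.38.
The Normal likelihood contributes (σ²)^(−n/2) exp(−SS/(2σ²)), so the posterior is Inverse-Gamma(α + n/2, β + SS/2) = Inverse-Gamma(6, 27.69).
The mode of Inverse-Gamma(a, b) is b/(a+1) = 27.69/7 ≈ 3.956.

σ̂²_MAP = 3.956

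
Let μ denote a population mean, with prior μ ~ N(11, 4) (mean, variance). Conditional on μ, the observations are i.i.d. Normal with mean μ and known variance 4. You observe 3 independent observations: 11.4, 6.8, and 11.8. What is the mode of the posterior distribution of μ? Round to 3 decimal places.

μ̂_MAP = 10.250

n = 3; x̄ = (11.4 + 6.8 + 11.8)/3 = 30/3 = 10.
For a Normal prior and Normal likelihood with known variance, the posterior is Normal; its mode equals its mean, the precision-weighted average.
Prior precision 1/σ₀² = 1/4 = 0.25; data precision n/σ² = 3/4 = 0.75.
μ̂ = (0.25·11 + 0.75·10) / (0.25 + 0.75) = 10.25/1 = 10.250.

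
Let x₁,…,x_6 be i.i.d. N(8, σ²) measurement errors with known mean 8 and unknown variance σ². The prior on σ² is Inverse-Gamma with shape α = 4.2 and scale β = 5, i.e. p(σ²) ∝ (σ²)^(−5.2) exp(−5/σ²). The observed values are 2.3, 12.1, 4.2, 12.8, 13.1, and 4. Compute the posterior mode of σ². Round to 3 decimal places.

σ̂²_MAP = 8.463

Sum of squared deviations about the known mean: SS = (2.3−8)² + (12.1−8)² + (4.2−8)² + (12.8−8)² + (13.1−8)² + (4−8)² = 128.79.
The Normal likelihood contributes (σ²)^(−n/2) exp(−SS/(2σ²)), so the posterior is Inverse-Gamma(α + n/2, β + SS/2) = Inverse-Gamma(7.2, 69.395).
The mode of Inverse-Gamma(a, b) is b/(a+1) = 69.395/8.2 ≈ 8.463.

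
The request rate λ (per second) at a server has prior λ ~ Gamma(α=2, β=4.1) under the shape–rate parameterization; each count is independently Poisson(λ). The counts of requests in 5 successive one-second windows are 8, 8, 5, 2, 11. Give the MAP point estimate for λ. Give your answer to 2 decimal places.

Σxᵢ = 8+8+5+2+11 = 34, with n = 5.
Posterior ∝ λe^(−4.1λ) · λ^34e^(−5λ) = λ^35e^(−9.1λ), i.e. Gamma(shape=36, rate=9.1).
The mode of a Gamma(a, b) with a ≥ 1 (shape–rate) is (a−1)/b = 35/9.1 ≈ 3.85.

λ̂_MAP = 3.85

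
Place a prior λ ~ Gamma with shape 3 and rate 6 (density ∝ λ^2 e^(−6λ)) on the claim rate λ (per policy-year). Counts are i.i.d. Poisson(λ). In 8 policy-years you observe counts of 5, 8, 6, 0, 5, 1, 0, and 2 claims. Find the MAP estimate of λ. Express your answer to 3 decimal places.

λ̂_MAP = 2.071

Σxᵢ = 5+8+6+0+5+1+0+2 = 27, with n = 8.
Posterior ∝ λ^2e^(−6λ) · λ^27e^(−8λ) = λ^29e^(−14λ), i.e. Gamma(shape=30, rate=14).
The mode of a Gamma(a, b) with a ≥ 1 (shape–rate) is (a−1)/b = 29/14 ≈ 2.071.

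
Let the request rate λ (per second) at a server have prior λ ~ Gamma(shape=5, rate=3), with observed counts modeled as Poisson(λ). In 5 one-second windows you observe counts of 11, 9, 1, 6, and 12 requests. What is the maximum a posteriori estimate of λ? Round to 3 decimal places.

λ̂_MAP = 5.375

Σxᵢ = 11+9+1+6+12 = 39, with n = 5.
Posterior ∝ λ^4e^(−3λ) · λ^39e^(−5λ) = λ^43e^(−8λ), i.e. Gamma(shape=44, rate=8).
The mode of a Gamma(a, b) with a ≥ 1 (shape–rate) is (a−1)/b = 43/8 ≈ 5.375.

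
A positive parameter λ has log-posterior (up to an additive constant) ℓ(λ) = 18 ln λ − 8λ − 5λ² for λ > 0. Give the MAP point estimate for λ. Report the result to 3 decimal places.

ℓ'(λ) = 18/λ − 8 − 10λ. Setting this to zero and multiplying by λ: 10λ² + 8λ − 18 = 0.
λ = (−8 + √(8² + 4·10·18)) / (2·10) = (−8 + √784) / 20 = (−8 + 28)/20 = 1.
ℓ''(λ) = −18/λ² − 10 < 0, confirming a maximum.

λ̂_MAP = 1.000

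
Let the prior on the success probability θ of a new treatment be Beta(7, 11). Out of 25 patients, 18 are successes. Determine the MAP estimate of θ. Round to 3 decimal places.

Prior: Beta(7, 11).
Data: 18 successes in 25 trials. The binomial likelihood contributes θ^18(1−θ)^7, so the posterior is Beta(7+18, 11+7) = Beta(25, 18).
For Beta(a, b) with a, b > 1 the mode is (a−1)/(a+b−2) = 24/41 ≈ 0.585.

θ̂_MAP = 0.585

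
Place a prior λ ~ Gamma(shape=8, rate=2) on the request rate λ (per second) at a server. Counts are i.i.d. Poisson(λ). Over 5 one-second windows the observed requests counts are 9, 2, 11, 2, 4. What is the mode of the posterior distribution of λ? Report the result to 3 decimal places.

λ̂_MAP = 5.000

Σxᵢ = 9+2+11+2+4 = 28, with n = 5.
Posterior ∝ λ^7e^(−2λ) · λ^28e^(−5λ) = λ^35e^(−7λ), i.e. Gamma(shape=36, rate=7).
The mode of a Gamma(a, b) with a ≥ 1 (shape–rate) is (a−1)/b = 35/7 ≈ 5.000.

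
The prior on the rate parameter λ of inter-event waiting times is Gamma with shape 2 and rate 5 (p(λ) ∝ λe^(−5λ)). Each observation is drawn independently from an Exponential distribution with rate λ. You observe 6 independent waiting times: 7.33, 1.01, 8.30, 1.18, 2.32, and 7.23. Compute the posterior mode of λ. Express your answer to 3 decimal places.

λ̂_MAP = 0.216

The Exponential(rate=λ) likelihood is ∝ λ^n e^(−λΣtᵢ). Here n = 6 and Σtᵢ = 7.33 + 1.01 + 8.30 + 1.18 + 2.32 + 7.23 = 27.37.
Posterior ∝ λe^(−5λ) · λ^6e^(−27.37λ) = λ^7e^(−32.37λ), i.e. Gamma(8, 32.37).
Mode = (a−1)/b = 7/32.37 ≈ 0.216.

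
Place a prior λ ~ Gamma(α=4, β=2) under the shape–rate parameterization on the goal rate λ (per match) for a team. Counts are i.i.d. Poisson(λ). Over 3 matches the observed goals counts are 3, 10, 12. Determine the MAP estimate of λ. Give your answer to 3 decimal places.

λ̂_MAP = 5.600

Σxᵢ = 3+10+12 = 25, with n = 3.
Posterior ∝ λ^3e^(−2λ) · λ^25e^(−3λ) = λ^28e^(−5λ), i.e. Gamma(shape=29, rate=5).
The mode of a Gamma(a, b) with a ≥ 1 (shape–rate) is (a−1)/b = 28/5 ≈ 5.600.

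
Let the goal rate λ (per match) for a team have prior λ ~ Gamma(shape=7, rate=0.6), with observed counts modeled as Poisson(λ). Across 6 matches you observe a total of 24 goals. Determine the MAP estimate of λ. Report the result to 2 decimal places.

λ̂_MAP = 4.55

Σxᵢ = 24, n = 6.
Posterior ∝ λ^6e^(−0.6λ) · λ^24e^(−6λ) = λ^30e^(−6.6λ), i.e. Gamma(shape=31, rate=6.6).
The mode of a Gamma(a, b) with a ≥ 1 (shape–rate) is (a−1)/b = 30/6.6 ≈ 4.55.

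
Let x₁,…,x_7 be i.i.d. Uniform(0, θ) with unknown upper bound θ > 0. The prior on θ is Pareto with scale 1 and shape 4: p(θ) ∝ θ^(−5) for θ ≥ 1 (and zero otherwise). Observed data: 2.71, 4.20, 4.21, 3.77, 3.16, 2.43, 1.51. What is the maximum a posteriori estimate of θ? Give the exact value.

The Uniform(0, θ) likelihood is θ^(−n) for θ ≥ max(xᵢ), zero otherwise. Here max(xᵢ) = 4.21.
Posterior ∝ θ^(−5) · θ^(−7) = θ^(−12) on θ ≥ max(1, 4.21) = 4.21.
This density is strictly decreasing in θ, so the posterior mode lies at the lower boundary of the support.

θ̂_MAP = 4.21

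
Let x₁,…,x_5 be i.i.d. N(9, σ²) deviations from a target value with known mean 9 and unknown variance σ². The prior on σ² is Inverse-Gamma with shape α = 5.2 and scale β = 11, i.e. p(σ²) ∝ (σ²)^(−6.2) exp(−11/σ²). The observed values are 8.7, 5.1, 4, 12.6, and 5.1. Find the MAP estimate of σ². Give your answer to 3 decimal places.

Sum of squared deviations about the known mean: SS = (8.7−9)² + (5.1−9)² + (4−9)² + (12.6−9)² + (5.1−9)² = 68.47.
The Normal likelihood contributes (σ²)^(−n/2) exp(−SS/(2σ²)), so the posterior is Inverse-Gamma(α + n/2, β + SS/2) = Inverse-Gamma(7.7, 45.235).
The mode of Inverse-Gamma(a, b) is b/(a+1) = 45.235/8.7 ≈ 5.199.

σ̂²_MAP = 5.199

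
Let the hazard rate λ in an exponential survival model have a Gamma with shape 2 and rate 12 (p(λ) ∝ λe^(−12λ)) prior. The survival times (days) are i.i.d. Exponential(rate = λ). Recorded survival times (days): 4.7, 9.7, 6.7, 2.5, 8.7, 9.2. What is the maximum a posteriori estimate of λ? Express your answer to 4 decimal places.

λ̂_MAP = 0.1308

The Exponential(rate=λ) likelihood is ∝ λ^n e^(−λΣtᵢ). Here n = 6 and Σtᵢ = 4.7 + 9.7 + 6.7 + 2.5 + 8.7 + 9.2 = 41.5.
Posterior ∝ λe^(−12λ) · λ^6e^(−41.5λ) = λ^7e^(−53.5λ), i.e. Gamma(8, 53.5).
Mode = (a−1)/b = 7/53.5 ≈ 0.1308.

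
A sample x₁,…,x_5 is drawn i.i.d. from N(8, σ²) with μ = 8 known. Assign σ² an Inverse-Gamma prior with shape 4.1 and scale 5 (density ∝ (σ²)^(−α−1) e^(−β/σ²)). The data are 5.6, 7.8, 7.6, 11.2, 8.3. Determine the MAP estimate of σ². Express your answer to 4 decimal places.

σ̂²_MAP = 1.7296

Sum of squared deviations about the known mean: SS = (5.6−8)² + (7.8−8)² + (7.6−8)² + (11.2−8)² + (8.3−8)² = 16.29.
The Normal likelihood contributes (σ²)^(−n/2) exp(−SS/(2σ²)), so the posterior is Inverse-Gamma(α + n/2, β + SS/2) = Inverse-Gamma(6.6, 13.145).
The mode of Inverse-Gamma(a, b) is b/(a+1) = 13.145/7.6 ≈ 1.7296.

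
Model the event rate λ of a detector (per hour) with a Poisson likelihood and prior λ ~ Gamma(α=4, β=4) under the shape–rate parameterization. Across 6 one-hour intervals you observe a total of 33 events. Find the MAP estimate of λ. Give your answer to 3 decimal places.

λ̂_MAP = 3.600

Σxᵢ = 33, n = 6.
Posterior ∝ λ^3e^(−4λ) · λ^33e^(−6λ) = λ^36e^(−10λ), i.e. Gamma(shape=37, rate=10).
The mode of a Gamma(a, b) with a ≥ 1 (shape–rate) is (a−1)/b = 36/10 ≈ 3.600.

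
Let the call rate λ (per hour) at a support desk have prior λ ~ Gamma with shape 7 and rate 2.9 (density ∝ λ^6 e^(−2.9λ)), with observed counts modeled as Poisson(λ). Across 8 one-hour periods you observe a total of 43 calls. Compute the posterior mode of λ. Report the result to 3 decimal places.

λ̂_MAP = 4.495

Σxᵢ = 43, n = 8.
Posterior ∝ λ^6e^(−2.9λ) · λ^43e^(−8λ) = λ^49e^(−10.9λ), i.e. Gamma(shape=50, rate=10.9).
The mode of a Gamma(a, b) with a ≥ 1 (shape–rate) is (a−1)/b = 49/10.9 ≈ 4.495.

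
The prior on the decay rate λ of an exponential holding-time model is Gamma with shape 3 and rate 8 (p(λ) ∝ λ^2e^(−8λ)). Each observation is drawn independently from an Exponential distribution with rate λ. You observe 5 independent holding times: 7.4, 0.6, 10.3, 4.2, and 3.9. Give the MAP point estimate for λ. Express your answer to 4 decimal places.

The Exponential(rate=λ) likelihood is ∝ λ^n e^(−λΣtᵢ). Here n = 5 and Σtᵢ = 7.4 + 0.6 + 10.3 + 4.2 + 3.9 = 26.4.
Posterior ∝ λ^2e^(−8λ) · λ^5e^(−26.4λ) = λ^7e^(−34.4λ), i.e. Gamma(8, 34.4).
Mode = (a−1)/b = 7/34.4 ≈ 0.2035.

λ̂_MAP = 0.2035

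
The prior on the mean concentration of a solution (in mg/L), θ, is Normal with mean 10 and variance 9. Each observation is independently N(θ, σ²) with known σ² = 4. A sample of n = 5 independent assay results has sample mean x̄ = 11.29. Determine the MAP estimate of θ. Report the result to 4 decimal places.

θ̂_MAP = 11.1847

n = 5, x̄ = 11.29.
For a Normal prior and Normal likelihood with known variance, the posterior is Normal; its mode equals its mean, the precision-weighted average.
Prior precision 1/σ₀² = 1/9; data precision n/σ² = 5/4 = 1.25.
θ̂ = ((1/9)·10 + 1.25·11.29) / (1/9 + 1.25) = (10961/720)/(49/36) = 10961/980 ≈ 11.1847.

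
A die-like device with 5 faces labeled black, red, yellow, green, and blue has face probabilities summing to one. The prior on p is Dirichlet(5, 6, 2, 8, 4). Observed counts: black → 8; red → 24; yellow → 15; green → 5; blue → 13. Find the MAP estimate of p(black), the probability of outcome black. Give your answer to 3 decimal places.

MAP estimate of p(black) = 0.141

The posterior is Dirichlet(αᵢ + nᵢ) = Dirichlet(13, 30, 17, 13, 17).
For a Dirichlet(a₁,…,a_K) with all aᵢ > 1, the mode has j-th component (aⱼ − 1)/(Σaᵢ − K).
Here Σaᵢ = 90 and K = 5, so p(black) = (13 − 1)/(90 − 5) = 12/85 ≈ 0.141.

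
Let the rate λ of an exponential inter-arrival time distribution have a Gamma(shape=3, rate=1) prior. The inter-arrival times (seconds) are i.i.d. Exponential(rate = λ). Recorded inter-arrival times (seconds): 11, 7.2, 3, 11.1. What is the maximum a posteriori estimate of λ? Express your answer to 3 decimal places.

The Exponential(rate=λ) likelihood is ∝ λ^n e^(−λΣtᵢ). Here n = 4 and Σtᵢ = 11 + 7.2 + 3 + 11.1 = 32.3.
Posterior ∝ λ^2e^(−1λ) · λ^4e^(−32.3λ) = λ^6e^(−33.3λ), i.e. Gamma(7, 33.3).
Mode = (a−1)/b = 6/33.3 ≈ 0.180.

λ̂_MAP = 0.180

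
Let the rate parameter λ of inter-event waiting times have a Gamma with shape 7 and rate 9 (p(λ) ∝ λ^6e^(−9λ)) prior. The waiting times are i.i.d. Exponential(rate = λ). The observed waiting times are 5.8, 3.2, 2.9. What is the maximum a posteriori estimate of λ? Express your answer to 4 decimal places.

λ̂_MAP = 0.4306

The Exponential(rate=λ) likelihood is ∝ λ^n e^(−λΣtᵢ). Here n = 3 and Σtᵢ = 5.8 + 3.2 + 2.9 = 11.9.
Posterior ∝ λ^6e^(−9λ) · λ^3e^(−11.9λ) = λ^9e^(−20.9λ), i.e. Gamma(10, 20.9).
Mode = (a−1)/b = 9/20.9 ≈ 0.4306.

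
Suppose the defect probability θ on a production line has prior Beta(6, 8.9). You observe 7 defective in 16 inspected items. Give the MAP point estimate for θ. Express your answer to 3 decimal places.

θ̂_MAP = 0.415

Prior: Beta(6, 8.9).
Data: 7 successes in 16 trials. The binomial likelihood contributes θ^7(1−θ)^9, so the posterior is Beta(6+7, 8.9+9) = Beta(13, 17.9).
For Beta(a, b) with a, b > 1 the mode is (a−1)/(a+b−2) = 12/28.9 ≈ 0.415.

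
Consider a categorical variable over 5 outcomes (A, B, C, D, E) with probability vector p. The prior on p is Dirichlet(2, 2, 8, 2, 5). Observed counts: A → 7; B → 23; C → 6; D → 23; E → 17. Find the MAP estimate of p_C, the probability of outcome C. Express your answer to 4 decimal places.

The posterior is Dirichlet(αᵢ + nᵢ) = Dirichlet(9, 25, 14, 25, 22).
For a Dirichlet(a₁,…,a_K) with all aᵢ > 1, the mode has j-th component (aⱼ − 1)/(Σaᵢ − K).
Here Σaᵢ = 95 and K = 5, so p_C = (14 − 1)/(95 − 5) = 13/90 ≈ 0.1444.

MAP estimate of p_C = 0.1444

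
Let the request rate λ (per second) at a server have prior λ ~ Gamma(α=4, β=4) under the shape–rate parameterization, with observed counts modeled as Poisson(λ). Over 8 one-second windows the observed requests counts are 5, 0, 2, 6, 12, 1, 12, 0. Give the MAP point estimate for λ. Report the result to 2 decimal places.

Σxᵢ = 5+0+2+6+12+1+12+0 = 38, with n = 8.
Posterior ∝ λ^3e^(−4λ) · λ^38e^(−8λ) = λ^41e^(−12λ), i.e. Gamma(shape=42, rate=12).
The mode of a Gamma(a, b) with a ≥ 1 (shape–rate) is (a−1)/b = 41/12 ≈ 3.42.

λ̂_MAP = 3.42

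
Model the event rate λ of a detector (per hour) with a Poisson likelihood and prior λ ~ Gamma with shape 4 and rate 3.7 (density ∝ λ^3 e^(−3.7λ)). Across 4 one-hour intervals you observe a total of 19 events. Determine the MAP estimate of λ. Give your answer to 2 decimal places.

Σxᵢ = 19, n = 4.
Posterior ∝ λ^3e^(−3.7λ) · λ^19e^(−4λ) = λ^22e^(−7.7λ), i.e. Gamma(shape=23, rate=7.7).
The mode of a Gamma(a, b) with a ≥ 1 (shape–rate) is (a−1)/b = 22/7.7 ≈ 2.86.

λ̂_MAP = 2.86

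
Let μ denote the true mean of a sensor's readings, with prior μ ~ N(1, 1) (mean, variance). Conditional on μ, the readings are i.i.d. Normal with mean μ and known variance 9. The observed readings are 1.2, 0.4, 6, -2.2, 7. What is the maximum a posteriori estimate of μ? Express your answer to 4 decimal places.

n = 5; x̄ = (1.2 + 0.4 + 6 + (-2.2) + 7)/5 = 12.4/5 = 2.48.
For a Normal prior and Normal likelihood with known variance, the posterior is Normal; its mode equals its mean, the precision-weighted average.
Prior precision 1/σ₀² = 1/1 = 1; data precision n/σ² = 5/9.
μ̂ = (1·1 + (5/9)·2.48) / (1 + 5/9) = (107/45)/(14/9) = 107/70 ≈ 1.5286.

μ̂_MAP = 1.5286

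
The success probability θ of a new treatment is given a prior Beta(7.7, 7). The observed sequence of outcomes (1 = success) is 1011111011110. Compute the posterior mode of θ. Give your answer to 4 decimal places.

θ̂_MAP = 0.6498

Prior: Beta(7.7, 7).
Data: 10 successes in 13 trials (from the sequence). The binomial likelihood contributes θ^10(1−θ)^3, so the posterior is Beta(7.7+10, 7+3) = Beta(17.7, 10).
For Beta(a, b) with a, b > 1 the mode is (a−1)/(a+b−2) = 16.7/25.7 ≈ 0.6498.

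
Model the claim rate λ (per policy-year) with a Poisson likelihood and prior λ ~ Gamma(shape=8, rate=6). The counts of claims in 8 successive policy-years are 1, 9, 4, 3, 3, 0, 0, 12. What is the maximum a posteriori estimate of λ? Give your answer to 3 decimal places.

λ̂_MAP = 2.786

Σxᵢ = 1+9+4+3+3+0+0+12 = 32, with n = 8.
Posterior ∝ λ^7e^(−6λ) · λ^32e^(−8λ) = λ^39e^(−14λ), i.e. Gamma(shape=40, rate=14).
The mode of a Gamma(a, b) with a ≥ 1 (shape–rate) is (a−1)/b = 39/14 ≈ 2.786.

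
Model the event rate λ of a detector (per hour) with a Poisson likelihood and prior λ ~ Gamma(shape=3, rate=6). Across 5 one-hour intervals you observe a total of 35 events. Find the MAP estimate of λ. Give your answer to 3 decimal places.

Σxᵢ = 35, n = 5.
Posterior ∝ λ^2e^(−6λ) · λ^35e^(−5λ) = λ^37e^(−11λ), i.e. Gamma(shape=38, rate=11).
The mode of a Gamma(a, b) with a ≥ 1 (shape–rate) is (a−1)/b = 37/11 ≈ 3.364.

λ̂_MAP = 3.364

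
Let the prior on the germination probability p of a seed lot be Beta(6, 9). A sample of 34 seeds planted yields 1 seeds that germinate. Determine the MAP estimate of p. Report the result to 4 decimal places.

Prior: Beta(6, 9).
Data: 1 success in 34 trials. The binomial likelihood contributes p(1−p)^33, so the posterior is Beta(6+1, 9+33) = Beta(7, 42).
For Beta(a, b) with a, b > 1 the mode is (a−1)/(a+b−2) = 6/47 ≈ 0.1277.

p̂_MAP = 0.1277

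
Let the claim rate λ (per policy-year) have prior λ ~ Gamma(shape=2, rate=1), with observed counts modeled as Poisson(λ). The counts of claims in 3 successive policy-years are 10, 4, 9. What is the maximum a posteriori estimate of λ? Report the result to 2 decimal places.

λ̂_MAP = 6.00

Σxᵢ = 10+4+9 = 23, with n = 3.
Posterior ∝ λe^(−1λ) · λ^23e^(−3λ) = λ^24e^(−4λ), i.e. Gamma(shape=25, rate=4).
The mode of a Gamma(a, b) with a ≥ 1 (shape–rate) is (a−1)/b = 24/4 ≈ 6.00.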